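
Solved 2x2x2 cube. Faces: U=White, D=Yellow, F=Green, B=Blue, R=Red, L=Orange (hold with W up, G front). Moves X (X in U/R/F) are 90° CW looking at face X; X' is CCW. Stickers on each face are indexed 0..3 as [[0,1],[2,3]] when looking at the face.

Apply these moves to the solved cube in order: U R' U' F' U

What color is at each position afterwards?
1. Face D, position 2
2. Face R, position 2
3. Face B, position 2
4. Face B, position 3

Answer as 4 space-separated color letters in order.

After move 1 (U): U=WWWW F=RRGG R=BBRR B=OOBB L=GGOO
After move 2 (R'): R=BRBR U=WBWO F=RWGW D=YRYG B=YOYB
After move 3 (U'): U=BOWW F=GGGW R=RWBR B=BRYB L=YOOO
After move 4 (F'): F=GWGG U=BORB R=RWYR D=OOYG L=YWOW
After move 5 (U): U=RBBO F=RWGG R=BRYR B=YWYB L=GWOW
Query 1: D[2] = Y
Query 2: R[2] = Y
Query 3: B[2] = Y
Query 4: B[3] = B

Answer: Y Y Y B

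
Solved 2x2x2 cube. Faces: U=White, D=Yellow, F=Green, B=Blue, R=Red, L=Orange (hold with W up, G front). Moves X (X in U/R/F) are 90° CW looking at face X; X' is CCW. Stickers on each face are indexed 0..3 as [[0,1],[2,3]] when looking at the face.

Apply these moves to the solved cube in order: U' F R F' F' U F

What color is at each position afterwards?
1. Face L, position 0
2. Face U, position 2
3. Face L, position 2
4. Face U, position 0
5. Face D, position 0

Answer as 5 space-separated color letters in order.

Answer: Y W O B Y

Derivation:
After move 1 (U'): U=WWWW F=OOGG R=GGRR B=RRBB L=BBOO
After move 2 (F): F=GOGO U=WWOB R=WGWR D=RGYY L=BYOY
After move 3 (R): R=WWRG U=WOOO F=GGGY D=RBYR B=BRWB
After move 4 (F'): F=GYGG U=WOWR R=BWRG D=YYYR L=BOOO
After move 5 (F'): F=YGGG U=WOBR R=YWYG D=OOYR L=BROW
After move 6 (U): U=BWRO F=YWGG R=BRYG B=BRWB L=YGOW
After move 7 (F): F=GYGW U=BWWG R=RROG D=YBYR L=YOOO
Query 1: L[0] = Y
Query 2: U[2] = W
Query 3: L[2] = O
Query 4: U[0] = B
Query 5: D[0] = Y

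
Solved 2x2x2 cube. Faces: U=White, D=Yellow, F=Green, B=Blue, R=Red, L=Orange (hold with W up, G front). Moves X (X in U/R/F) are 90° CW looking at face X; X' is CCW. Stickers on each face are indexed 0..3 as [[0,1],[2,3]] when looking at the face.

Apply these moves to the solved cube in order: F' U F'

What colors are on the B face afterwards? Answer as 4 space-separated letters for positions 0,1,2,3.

After move 1 (F'): F=GGGG U=WWRR R=YRYR D=OOYY L=OWOW
After move 2 (U): U=RWRW F=YRGG R=BBYR B=OWBB L=GGOW
After move 3 (F'): F=RGYG U=RWBY R=OBOR D=GWYY L=GWOR
Query: B face = OWBB

Answer: O W B B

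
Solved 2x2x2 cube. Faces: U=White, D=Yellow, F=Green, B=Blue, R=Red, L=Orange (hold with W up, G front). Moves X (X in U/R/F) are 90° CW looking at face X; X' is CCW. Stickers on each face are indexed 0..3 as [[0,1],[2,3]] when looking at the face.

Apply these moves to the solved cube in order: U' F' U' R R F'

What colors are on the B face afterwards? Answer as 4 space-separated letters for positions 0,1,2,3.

After move 1 (U'): U=WWWW F=OOGG R=GGRR B=RRBB L=BBOO
After move 2 (F'): F=OGOG U=WWGR R=YGYR D=BOYY L=BWOW
After move 3 (U'): U=WRWG F=BWOG R=OGYR B=YGBB L=RROW
After move 4 (R): R=YORG U=WWWG F=BOOY D=BBYY B=GGRB
After move 5 (R): R=RYGO U=WOWY F=BBOY D=BRYG B=GGWB
After move 6 (F'): F=BYBO U=WORG R=RYBO D=RWYG L=RYOW
Query: B face = GGWB

Answer: G G W B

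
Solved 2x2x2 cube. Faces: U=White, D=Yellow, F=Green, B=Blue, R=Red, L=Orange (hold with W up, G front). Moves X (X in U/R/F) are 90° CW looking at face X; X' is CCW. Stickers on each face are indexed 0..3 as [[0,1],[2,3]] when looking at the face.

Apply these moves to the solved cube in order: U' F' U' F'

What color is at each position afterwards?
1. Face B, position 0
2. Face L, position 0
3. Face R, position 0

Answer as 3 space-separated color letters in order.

After move 1 (U'): U=WWWW F=OOGG R=GGRR B=RRBB L=BBOO
After move 2 (F'): F=OGOG U=WWGR R=YGYR D=BOYY L=BWOW
After move 3 (U'): U=WRWG F=BWOG R=OGYR B=YGBB L=RROW
After move 4 (F'): F=WGBO U=WROY R=OGBR D=RWYY L=RGOW
Query 1: B[0] = Y
Query 2: L[0] = R
Query 3: R[0] = O

Answer: Y R O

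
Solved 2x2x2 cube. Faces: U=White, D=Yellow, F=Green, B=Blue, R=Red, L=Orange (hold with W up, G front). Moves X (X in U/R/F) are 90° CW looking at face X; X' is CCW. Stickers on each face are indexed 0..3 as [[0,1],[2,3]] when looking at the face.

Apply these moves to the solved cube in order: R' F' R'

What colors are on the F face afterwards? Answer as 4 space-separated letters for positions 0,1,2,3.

After move 1 (R'): R=RRRR U=WBWB F=GWGW D=YGYG B=YBYB
After move 2 (F'): F=WWGG U=WBRR R=GRYR D=OOYG L=OBOW
After move 3 (R'): R=RRGY U=WYRY F=WBGR D=OWYG B=GBOB
Query: F face = WBGR

Answer: W B G R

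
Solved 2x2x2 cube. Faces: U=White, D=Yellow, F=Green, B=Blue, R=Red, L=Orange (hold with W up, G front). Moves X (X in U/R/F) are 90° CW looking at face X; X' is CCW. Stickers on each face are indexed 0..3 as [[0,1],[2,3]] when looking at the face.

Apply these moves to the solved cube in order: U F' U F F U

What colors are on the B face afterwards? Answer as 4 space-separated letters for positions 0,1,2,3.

After move 1 (U): U=WWWW F=RRGG R=BBRR B=OOBB L=GGOO
After move 2 (F'): F=RGRG U=WWBR R=YBYR D=GOYY L=GWOW
After move 3 (U): U=BWRW F=YBRG R=OOYR B=GWBB L=RGOW
After move 4 (F): F=RYGB U=BWWG R=ROWR D=YOYY L=RGOO
After move 5 (F): F=GRBY U=BWOG R=WOGR D=WRYY L=RYOO
After move 6 (U): U=OBGW F=WOBY R=GWGR B=RYBB L=GROO
Query: B face = RYBB

Answer: R Y B B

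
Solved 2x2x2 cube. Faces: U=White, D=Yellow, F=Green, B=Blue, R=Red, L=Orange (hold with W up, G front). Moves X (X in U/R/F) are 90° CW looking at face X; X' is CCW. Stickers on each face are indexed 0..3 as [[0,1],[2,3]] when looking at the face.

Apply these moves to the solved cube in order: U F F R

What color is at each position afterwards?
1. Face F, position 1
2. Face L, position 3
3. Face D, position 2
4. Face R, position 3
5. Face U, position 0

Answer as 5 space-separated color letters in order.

After move 1 (U): U=WWWW F=RRGG R=BBRR B=OOBB L=GGOO
After move 2 (F): F=GRGR U=WWOG R=WBWR D=RBYY L=GYOY
After move 3 (F): F=GGRR U=WWYY R=OBGR D=WWYY L=GROB
After move 4 (R): R=GORB U=WGYR F=GWRY D=WBYO B=YOWB
Query 1: F[1] = W
Query 2: L[3] = B
Query 3: D[2] = Y
Query 4: R[3] = B
Query 5: U[0] = W

Answer: W B Y B W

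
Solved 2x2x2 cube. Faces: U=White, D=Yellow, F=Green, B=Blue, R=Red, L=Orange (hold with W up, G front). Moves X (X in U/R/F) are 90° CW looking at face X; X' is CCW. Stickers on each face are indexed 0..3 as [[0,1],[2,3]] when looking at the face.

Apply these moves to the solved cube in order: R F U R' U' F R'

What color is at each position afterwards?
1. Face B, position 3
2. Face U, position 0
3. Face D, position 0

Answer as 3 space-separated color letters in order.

After move 1 (R): R=RRRR U=WGWG F=GYGY D=YBYB B=WBWB
After move 2 (F): F=GGYY U=WGOO R=WRGR D=RRYB L=OYOB
After move 3 (U): U=OWOG F=WRYY R=WBGR B=OYWB L=GGOB
After move 4 (R'): R=BRWG U=OWOO F=WWYG D=RRYY B=BYRB
After move 5 (U'): U=WOOO F=GGYG R=WWWG B=BRRB L=BYOB
After move 6 (F): F=YGGG U=WOBY R=OWOG D=WWYY L=BROR
After move 7 (R'): R=WGOO U=WRBB F=YOGY D=WGYG B=YRWB
Query 1: B[3] = B
Query 2: U[0] = W
Query 3: D[0] = W

Answer: B W W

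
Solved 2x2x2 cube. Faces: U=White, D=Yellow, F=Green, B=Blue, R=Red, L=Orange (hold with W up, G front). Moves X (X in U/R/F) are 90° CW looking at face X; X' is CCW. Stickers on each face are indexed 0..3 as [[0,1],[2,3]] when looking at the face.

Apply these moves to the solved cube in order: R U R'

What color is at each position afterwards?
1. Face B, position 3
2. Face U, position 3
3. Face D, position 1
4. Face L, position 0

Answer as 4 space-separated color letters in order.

Answer: B O R G

Derivation:
After move 1 (R): R=RRRR U=WGWG F=GYGY D=YBYB B=WBWB
After move 2 (U): U=WWGG F=RRGY R=WBRR B=OOWB L=GYOO
After move 3 (R'): R=BRWR U=WWGO F=RWGG D=YRYY B=BOBB
Query 1: B[3] = B
Query 2: U[3] = O
Query 3: D[1] = R
Query 4: L[0] = G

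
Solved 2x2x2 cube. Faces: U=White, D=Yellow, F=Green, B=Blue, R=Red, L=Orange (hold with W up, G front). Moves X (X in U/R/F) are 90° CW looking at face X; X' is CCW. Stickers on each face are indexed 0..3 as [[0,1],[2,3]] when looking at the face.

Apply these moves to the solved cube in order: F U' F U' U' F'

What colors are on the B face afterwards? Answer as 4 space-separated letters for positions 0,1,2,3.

Answer: G O B B

Derivation:
After move 1 (F): F=GGGG U=WWOO R=WRWR D=RRYY L=OYOY
After move 2 (U'): U=WOWO F=OYGG R=GGWR B=WRBB L=BBOY
After move 3 (F): F=GOGY U=WOYB R=WGOR D=WGYY L=BROR
After move 4 (U'): U=OBWY F=BRGY R=GOOR B=WGBB L=WROR
After move 5 (U'): U=BYOW F=WRGY R=BROR B=GOBB L=WGOR
After move 6 (F'): F=RYWG U=BYBO R=GRWR D=GRYY L=WWOO
Query: B face = GOBB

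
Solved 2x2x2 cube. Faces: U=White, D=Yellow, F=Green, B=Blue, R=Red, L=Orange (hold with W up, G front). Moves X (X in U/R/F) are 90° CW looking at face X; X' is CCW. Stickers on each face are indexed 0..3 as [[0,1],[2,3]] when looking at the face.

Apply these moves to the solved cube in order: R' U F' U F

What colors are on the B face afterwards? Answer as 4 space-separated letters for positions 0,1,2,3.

After move 1 (R'): R=RRRR U=WBWB F=GWGW D=YGYG B=YBYB
After move 2 (U): U=WWBB F=RRGW R=YBRR B=OOYB L=GWOO
After move 3 (F'): F=RWRG U=WWYR R=GBYR D=WOYG L=GBOB
After move 4 (U): U=YWRW F=GBRG R=OOYR B=GBYB L=RWOB
After move 5 (F): F=RGGB U=YWBW R=ROWR D=YOYG L=RWOO
Query: B face = GBYB

Answer: G B Y B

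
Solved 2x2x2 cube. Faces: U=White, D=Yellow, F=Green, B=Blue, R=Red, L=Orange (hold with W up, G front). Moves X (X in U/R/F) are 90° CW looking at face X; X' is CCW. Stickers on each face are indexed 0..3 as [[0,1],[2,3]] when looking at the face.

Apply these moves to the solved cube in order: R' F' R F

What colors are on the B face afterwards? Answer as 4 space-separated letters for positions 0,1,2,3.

Answer: R B B B

Derivation:
After move 1 (R'): R=RRRR U=WBWB F=GWGW D=YGYG B=YBYB
After move 2 (F'): F=WWGG U=WBRR R=GRYR D=OOYG L=OBOW
After move 3 (R): R=YGRR U=WWRG F=WOGG D=OYYY B=RBBB
After move 4 (F): F=GWGO U=WWWB R=RGGR D=RYYY L=OOOY
Query: B face = RBBB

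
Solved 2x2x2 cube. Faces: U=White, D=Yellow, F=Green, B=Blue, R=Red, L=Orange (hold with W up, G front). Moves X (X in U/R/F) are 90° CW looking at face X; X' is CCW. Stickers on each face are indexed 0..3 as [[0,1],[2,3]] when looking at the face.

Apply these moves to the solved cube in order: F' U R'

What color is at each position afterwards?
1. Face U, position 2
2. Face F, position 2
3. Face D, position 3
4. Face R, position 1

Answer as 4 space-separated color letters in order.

After move 1 (F'): F=GGGG U=WWRR R=YRYR D=OOYY L=OWOW
After move 2 (U): U=RWRW F=YRGG R=BBYR B=OWBB L=GGOW
After move 3 (R'): R=BRBY U=RBRO F=YWGW D=ORYG B=YWOB
Query 1: U[2] = R
Query 2: F[2] = G
Query 3: D[3] = G
Query 4: R[1] = R

Answer: R G G R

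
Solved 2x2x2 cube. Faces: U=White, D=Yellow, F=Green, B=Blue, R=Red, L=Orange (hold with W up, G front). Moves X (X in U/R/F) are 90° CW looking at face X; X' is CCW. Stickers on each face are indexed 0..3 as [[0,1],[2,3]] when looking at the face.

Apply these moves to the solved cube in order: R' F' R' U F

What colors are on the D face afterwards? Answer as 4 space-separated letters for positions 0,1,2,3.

Answer: G G Y G

Derivation:
After move 1 (R'): R=RRRR U=WBWB F=GWGW D=YGYG B=YBYB
After move 2 (F'): F=WWGG U=WBRR R=GRYR D=OOYG L=OBOW
After move 3 (R'): R=RRGY U=WYRY F=WBGR D=OWYG B=GBOB
After move 4 (U): U=RWYY F=RRGR R=GBGY B=OBOB L=WBOW
After move 5 (F): F=GRRR U=RWWB R=YBYY D=GGYG L=WOOW
Query: D face = GGYG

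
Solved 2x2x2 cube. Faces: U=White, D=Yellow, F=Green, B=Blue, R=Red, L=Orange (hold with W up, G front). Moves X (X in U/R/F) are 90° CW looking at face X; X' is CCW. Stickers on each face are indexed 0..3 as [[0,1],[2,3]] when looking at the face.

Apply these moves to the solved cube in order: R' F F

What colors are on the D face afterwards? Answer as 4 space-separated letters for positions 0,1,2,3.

After move 1 (R'): R=RRRR U=WBWB F=GWGW D=YGYG B=YBYB
After move 2 (F): F=GGWW U=WBOO R=WRBR D=RRYG L=OYOG
After move 3 (F): F=WGWG U=WBGY R=OROR D=BWYG L=OROR
Query: D face = BWYG

Answer: B W Y G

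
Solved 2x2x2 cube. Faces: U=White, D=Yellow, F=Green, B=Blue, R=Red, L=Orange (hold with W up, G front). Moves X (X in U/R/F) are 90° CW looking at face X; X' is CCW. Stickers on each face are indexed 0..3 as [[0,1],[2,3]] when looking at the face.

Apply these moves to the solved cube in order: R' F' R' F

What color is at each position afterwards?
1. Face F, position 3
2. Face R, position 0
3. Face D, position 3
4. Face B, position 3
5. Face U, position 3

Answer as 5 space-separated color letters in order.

After move 1 (R'): R=RRRR U=WBWB F=GWGW D=YGYG B=YBYB
After move 2 (F'): F=WWGG U=WBRR R=GRYR D=OOYG L=OBOW
After move 3 (R'): R=RRGY U=WYRY F=WBGR D=OWYG B=GBOB
After move 4 (F): F=GWRB U=WYWB R=RRYY D=GRYG L=OOOW
Query 1: F[3] = B
Query 2: R[0] = R
Query 3: D[3] = G
Query 4: B[3] = B
Query 5: U[3] = B

Answer: B R G B B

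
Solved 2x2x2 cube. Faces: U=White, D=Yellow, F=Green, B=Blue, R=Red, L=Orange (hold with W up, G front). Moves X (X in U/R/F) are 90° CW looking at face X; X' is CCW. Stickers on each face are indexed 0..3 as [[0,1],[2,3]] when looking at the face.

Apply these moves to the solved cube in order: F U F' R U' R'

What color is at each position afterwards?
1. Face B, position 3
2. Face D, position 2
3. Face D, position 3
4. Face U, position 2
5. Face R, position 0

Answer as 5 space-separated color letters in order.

Answer: B Y Y O Y

Derivation:
After move 1 (F): F=GGGG U=WWOO R=WRWR D=RRYY L=OYOY
After move 2 (U): U=OWOW F=WRGG R=BBWR B=OYBB L=GGOY
After move 3 (F'): F=RGWG U=OWBW R=RBRR D=GYYY L=GWOO
After move 4 (R): R=RRRB U=OGBG F=RYWY D=GBYO B=WYWB
After move 5 (U'): U=GGOB F=GWWY R=RYRB B=RRWB L=WYOO
After move 6 (R'): R=YBRR U=GWOR F=GGWB D=GWYY B=ORBB
Query 1: B[3] = B
Query 2: D[2] = Y
Query 3: D[3] = Y
Query 4: U[2] = O
Query 5: R[0] = Y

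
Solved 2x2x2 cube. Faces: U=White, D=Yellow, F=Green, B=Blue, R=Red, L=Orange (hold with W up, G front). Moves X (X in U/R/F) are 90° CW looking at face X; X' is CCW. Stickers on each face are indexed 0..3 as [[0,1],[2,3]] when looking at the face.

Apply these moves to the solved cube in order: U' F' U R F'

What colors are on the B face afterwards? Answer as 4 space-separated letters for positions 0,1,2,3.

Answer: W W W B

Derivation:
After move 1 (U'): U=WWWW F=OOGG R=GGRR B=RRBB L=BBOO
After move 2 (F'): F=OGOG U=WWGR R=YGYR D=BOYY L=BWOW
After move 3 (U): U=GWRW F=YGOG R=RRYR B=BWBB L=OGOW
After move 4 (R): R=YRRR U=GGRG F=YOOY D=BBYB B=WWWB
After move 5 (F'): F=OYYO U=GGYR R=BRBR D=GWYB L=OGOR
Query: B face = WWWB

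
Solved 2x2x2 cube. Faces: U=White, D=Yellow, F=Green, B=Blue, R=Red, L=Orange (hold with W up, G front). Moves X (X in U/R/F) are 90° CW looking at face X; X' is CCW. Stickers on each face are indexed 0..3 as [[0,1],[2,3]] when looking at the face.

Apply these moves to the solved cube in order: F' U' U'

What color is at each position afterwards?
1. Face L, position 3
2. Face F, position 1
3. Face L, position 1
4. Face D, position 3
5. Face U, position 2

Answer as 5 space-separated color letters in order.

Answer: W B R Y W

Derivation:
After move 1 (F'): F=GGGG U=WWRR R=YRYR D=OOYY L=OWOW
After move 2 (U'): U=WRWR F=OWGG R=GGYR B=YRBB L=BBOW
After move 3 (U'): U=RRWW F=BBGG R=OWYR B=GGBB L=YROW
Query 1: L[3] = W
Query 2: F[1] = B
Query 3: L[1] = R
Query 4: D[3] = Y
Query 5: U[2] = W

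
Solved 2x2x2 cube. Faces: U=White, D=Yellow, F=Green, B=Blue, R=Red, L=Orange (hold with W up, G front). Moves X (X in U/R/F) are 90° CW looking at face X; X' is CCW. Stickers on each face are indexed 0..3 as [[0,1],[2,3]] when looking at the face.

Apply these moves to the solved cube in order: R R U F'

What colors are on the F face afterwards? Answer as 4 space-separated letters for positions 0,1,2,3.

After move 1 (R): R=RRRR U=WGWG F=GYGY D=YBYB B=WBWB
After move 2 (R): R=RRRR U=WYWY F=GBGB D=YWYW B=GBGB
After move 3 (U): U=WWYY F=RRGB R=GBRR B=OOGB L=GBOO
After move 4 (F'): F=RBRG U=WWGR R=WBYR D=BOYW L=GYOY
Query: F face = RBRG

Answer: R B R G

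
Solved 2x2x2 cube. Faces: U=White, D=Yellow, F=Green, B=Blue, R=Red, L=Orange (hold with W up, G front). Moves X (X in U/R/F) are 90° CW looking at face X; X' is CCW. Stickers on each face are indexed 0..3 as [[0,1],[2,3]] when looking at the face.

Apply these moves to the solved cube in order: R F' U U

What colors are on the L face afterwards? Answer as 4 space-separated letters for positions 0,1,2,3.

After move 1 (R): R=RRRR U=WGWG F=GYGY D=YBYB B=WBWB
After move 2 (F'): F=YYGG U=WGRR R=BRYR D=OOYB L=OGOW
After move 3 (U): U=RWRG F=BRGG R=WBYR B=OGWB L=YYOW
After move 4 (U): U=RRGW F=WBGG R=OGYR B=YYWB L=BROW
Query: L face = BROW

Answer: B R O W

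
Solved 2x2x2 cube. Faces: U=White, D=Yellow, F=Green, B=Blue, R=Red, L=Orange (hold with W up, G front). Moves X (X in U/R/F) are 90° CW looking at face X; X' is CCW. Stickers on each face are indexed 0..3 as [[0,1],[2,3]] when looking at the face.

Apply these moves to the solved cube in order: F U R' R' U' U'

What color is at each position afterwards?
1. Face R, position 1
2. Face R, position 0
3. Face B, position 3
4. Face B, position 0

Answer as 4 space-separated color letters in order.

After move 1 (F): F=GGGG U=WWOO R=WRWR D=RRYY L=OYOY
After move 2 (U): U=OWOW F=WRGG R=BBWR B=OYBB L=GGOY
After move 3 (R'): R=BRBW U=OBOO F=WWGW D=RRYG B=YYRB
After move 4 (R'): R=RWBB U=OROY F=WBGO D=RWYW B=GYRB
After move 5 (U'): U=RYOO F=GGGO R=WBBB B=RWRB L=GYOY
After move 6 (U'): U=YORO F=GYGO R=GGBB B=WBRB L=RWOY
Query 1: R[1] = G
Query 2: R[0] = G
Query 3: B[3] = B
Query 4: B[0] = W

Answer: G G B W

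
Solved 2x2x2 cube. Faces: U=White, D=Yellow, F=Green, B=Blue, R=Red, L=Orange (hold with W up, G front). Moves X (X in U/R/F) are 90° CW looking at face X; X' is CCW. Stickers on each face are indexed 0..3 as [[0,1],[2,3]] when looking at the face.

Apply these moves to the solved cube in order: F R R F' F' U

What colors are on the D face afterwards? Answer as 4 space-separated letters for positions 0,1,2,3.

After move 1 (F): F=GGGG U=WWOO R=WRWR D=RRYY L=OYOY
After move 2 (R): R=WWRR U=WGOG F=GRGY D=RBYB B=OBWB
After move 3 (R): R=RWRW U=WROY F=GBGB D=RWYO B=GBGB
After move 4 (F'): F=BBGG U=WRRR R=WWRW D=YYYO L=OYOO
After move 5 (F'): F=BGBG U=WRWR R=YWYW D=YOYO L=OROR
After move 6 (U): U=WWRR F=YWBG R=GBYW B=ORGB L=BGOR
Query: D face = YOYO

Answer: Y O Y O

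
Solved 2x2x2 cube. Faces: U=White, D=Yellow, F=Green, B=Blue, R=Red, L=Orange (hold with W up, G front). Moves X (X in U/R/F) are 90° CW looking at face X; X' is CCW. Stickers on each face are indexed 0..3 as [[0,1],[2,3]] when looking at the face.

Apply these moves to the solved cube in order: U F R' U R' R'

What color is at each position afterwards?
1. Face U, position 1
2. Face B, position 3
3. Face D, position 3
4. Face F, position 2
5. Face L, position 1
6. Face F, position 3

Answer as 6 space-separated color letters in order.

After move 1 (U): U=WWWW F=RRGG R=BBRR B=OOBB L=GGOO
After move 2 (F): F=GRGR U=WWOG R=WBWR D=RBYY L=GYOY
After move 3 (R'): R=BRWW U=WBOO F=GWGG D=RRYR B=YOBB
After move 4 (U): U=OWOB F=BRGG R=YOWW B=GYBB L=GWOY
After move 5 (R'): R=OWYW U=OBOG F=BWGB D=RRYG B=RYRB
After move 6 (R'): R=WWOY U=OROR F=BBGG D=RWYB B=GYRB
Query 1: U[1] = R
Query 2: B[3] = B
Query 3: D[3] = B
Query 4: F[2] = G
Query 5: L[1] = W
Query 6: F[3] = G

Answer: R B B G W G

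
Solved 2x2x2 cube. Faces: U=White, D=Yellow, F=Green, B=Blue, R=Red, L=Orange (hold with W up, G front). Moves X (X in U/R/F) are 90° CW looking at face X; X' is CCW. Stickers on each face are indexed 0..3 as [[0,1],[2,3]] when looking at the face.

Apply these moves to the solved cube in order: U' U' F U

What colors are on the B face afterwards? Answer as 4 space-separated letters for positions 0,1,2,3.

Answer: R Y B B

Derivation:
After move 1 (U'): U=WWWW F=OOGG R=GGRR B=RRBB L=BBOO
After move 2 (U'): U=WWWW F=BBGG R=OORR B=GGBB L=RROO
After move 3 (F): F=GBGB U=WWOR R=WOWR D=ROYY L=RYOY
After move 4 (U): U=OWRW F=WOGB R=GGWR B=RYBB L=GBOY
Query: B face = RYBB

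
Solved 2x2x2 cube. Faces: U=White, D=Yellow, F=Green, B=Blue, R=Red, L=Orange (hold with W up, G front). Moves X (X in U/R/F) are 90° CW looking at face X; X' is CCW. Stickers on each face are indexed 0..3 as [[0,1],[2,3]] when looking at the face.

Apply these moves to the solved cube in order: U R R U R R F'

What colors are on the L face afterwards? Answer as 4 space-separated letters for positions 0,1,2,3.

Answer: R W O Y

Derivation:
After move 1 (U): U=WWWW F=RRGG R=BBRR B=OOBB L=GGOO
After move 2 (R): R=RBRB U=WRWG F=RYGY D=YBYO B=WOWB
After move 3 (R): R=RRBB U=WYWY F=RBGO D=YWYW B=GORB
After move 4 (U): U=WWYY F=RRGO R=GOBB B=GGRB L=RBOO
After move 5 (R): R=BGBO U=WRYO F=RWGW D=YRYG B=YGWB
After move 6 (R): R=BBOG U=WWYW F=RRGG D=YWYY B=OGRB
After move 7 (F'): F=RGRG U=WWBO R=WBYG D=BOYY L=RWOY
Query: L face = RWOY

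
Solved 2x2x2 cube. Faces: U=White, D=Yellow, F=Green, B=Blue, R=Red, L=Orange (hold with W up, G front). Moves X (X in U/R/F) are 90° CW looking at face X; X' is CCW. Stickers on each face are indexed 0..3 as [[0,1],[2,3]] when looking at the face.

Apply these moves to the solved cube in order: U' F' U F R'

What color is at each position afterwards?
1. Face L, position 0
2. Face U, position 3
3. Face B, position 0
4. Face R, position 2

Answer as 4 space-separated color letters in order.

After move 1 (U'): U=WWWW F=OOGG R=GGRR B=RRBB L=BBOO
After move 2 (F'): F=OGOG U=WWGR R=YGYR D=BOYY L=BWOW
After move 3 (U): U=GWRW F=YGOG R=RRYR B=BWBB L=OGOW
After move 4 (F): F=OYGG U=GWWG R=RRWR D=YRYY L=OBOO
After move 5 (R'): R=RRRW U=GBWB F=OWGG D=YYYG B=YWRB
Query 1: L[0] = O
Query 2: U[3] = B
Query 3: B[0] = Y
Query 4: R[2] = R

Answer: O B Y R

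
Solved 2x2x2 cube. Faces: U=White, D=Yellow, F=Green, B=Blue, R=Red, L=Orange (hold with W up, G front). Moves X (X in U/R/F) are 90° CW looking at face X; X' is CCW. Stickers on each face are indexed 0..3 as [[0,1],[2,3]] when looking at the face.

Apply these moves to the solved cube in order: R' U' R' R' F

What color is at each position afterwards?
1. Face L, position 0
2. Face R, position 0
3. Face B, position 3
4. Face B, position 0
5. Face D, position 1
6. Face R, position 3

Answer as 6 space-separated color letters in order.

Answer: Y W B W R G

Derivation:
After move 1 (R'): R=RRRR U=WBWB F=GWGW D=YGYG B=YBYB
After move 2 (U'): U=BBWW F=OOGW R=GWRR B=RRYB L=YBOO
After move 3 (R'): R=WRGR U=BYWR F=OBGW D=YOYW B=GRGB
After move 4 (R'): R=RRWG U=BGWG F=OYGR D=YBYW B=WROB
After move 5 (F): F=GORY U=BGOB R=WRGG D=WRYW L=YYOB
Query 1: L[0] = Y
Query 2: R[0] = W
Query 3: B[3] = B
Query 4: B[0] = W
Query 5: D[1] = R
Query 6: R[3] = G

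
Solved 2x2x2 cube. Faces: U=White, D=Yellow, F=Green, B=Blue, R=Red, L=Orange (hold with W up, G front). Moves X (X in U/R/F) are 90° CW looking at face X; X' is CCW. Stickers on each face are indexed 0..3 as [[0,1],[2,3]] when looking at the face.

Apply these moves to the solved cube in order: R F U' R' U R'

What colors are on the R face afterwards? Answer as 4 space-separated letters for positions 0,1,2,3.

After move 1 (R): R=RRRR U=WGWG F=GYGY D=YBYB B=WBWB
After move 2 (F): F=GGYY U=WGOO R=WRGR D=RRYB L=OYOB
After move 3 (U'): U=GOWO F=OYYY R=GGGR B=WRWB L=WBOB
After move 4 (R'): R=GRGG U=GWWW F=OOYO D=RYYY B=BRRB
After move 5 (U): U=WGWW F=GRYO R=BRGG B=WBRB L=OOOB
After move 6 (R'): R=RGBG U=WRWW F=GGYW D=RRYO B=YBYB
Query: R face = RGBG

Answer: R G B G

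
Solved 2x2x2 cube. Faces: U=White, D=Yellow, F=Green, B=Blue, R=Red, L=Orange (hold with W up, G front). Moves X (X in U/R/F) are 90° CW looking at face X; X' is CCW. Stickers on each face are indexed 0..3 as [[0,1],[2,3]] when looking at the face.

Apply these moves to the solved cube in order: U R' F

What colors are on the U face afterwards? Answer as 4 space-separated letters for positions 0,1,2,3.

After move 1 (U): U=WWWW F=RRGG R=BBRR B=OOBB L=GGOO
After move 2 (R'): R=BRBR U=WBWO F=RWGW D=YRYG B=YOYB
After move 3 (F): F=GRWW U=WBOG R=WROR D=BBYG L=GYOR
Query: U face = WBOG

Answer: W B O G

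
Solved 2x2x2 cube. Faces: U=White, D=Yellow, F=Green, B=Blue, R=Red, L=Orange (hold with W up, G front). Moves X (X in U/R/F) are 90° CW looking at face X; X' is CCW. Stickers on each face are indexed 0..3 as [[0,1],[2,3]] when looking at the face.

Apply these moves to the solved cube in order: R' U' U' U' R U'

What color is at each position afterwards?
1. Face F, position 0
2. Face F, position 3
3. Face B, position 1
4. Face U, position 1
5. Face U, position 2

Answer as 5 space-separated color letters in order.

After move 1 (R'): R=RRRR U=WBWB F=GWGW D=YGYG B=YBYB
After move 2 (U'): U=BBWW F=OOGW R=GWRR B=RRYB L=YBOO
After move 3 (U'): U=BWBW F=YBGW R=OORR B=GWYB L=RROO
After move 4 (U'): U=WWBB F=RRGW R=YBRR B=OOYB L=GWOO
After move 5 (R): R=RYRB U=WRBW F=RGGG D=YYYO B=BOWB
After move 6 (U'): U=RWWB F=GWGG R=RGRB B=RYWB L=BOOO
Query 1: F[0] = G
Query 2: F[3] = G
Query 3: B[1] = Y
Query 4: U[1] = W
Query 5: U[2] = W

Answer: G G Y W W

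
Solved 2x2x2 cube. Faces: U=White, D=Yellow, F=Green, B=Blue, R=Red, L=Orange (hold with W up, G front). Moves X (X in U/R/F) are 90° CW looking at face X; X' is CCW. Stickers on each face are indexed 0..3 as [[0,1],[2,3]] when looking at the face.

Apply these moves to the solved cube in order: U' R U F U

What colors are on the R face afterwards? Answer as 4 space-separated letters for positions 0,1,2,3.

After move 1 (U'): U=WWWW F=OOGG R=GGRR B=RRBB L=BBOO
After move 2 (R): R=RGRG U=WOWG F=OYGY D=YBYR B=WRWB
After move 3 (U): U=WWGO F=RGGY R=WRRG B=BBWB L=OYOO
After move 4 (F): F=GRYG U=WWOY R=GROG D=RWYR L=OYOB
After move 5 (U): U=OWYW F=GRYG R=BBOG B=OYWB L=GROB
Query: R face = BBOG

Answer: B B O G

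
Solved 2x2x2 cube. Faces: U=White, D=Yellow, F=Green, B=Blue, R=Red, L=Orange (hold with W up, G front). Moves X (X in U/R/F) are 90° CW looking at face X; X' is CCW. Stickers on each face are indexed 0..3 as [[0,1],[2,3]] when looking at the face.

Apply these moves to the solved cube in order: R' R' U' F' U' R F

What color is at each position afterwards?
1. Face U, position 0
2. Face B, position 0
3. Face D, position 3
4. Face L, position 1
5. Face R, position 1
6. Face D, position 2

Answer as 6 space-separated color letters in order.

Answer: Y G W B O Y

Derivation:
After move 1 (R'): R=RRRR U=WBWB F=GWGW D=YGYG B=YBYB
After move 2 (R'): R=RRRR U=WYWY F=GBGB D=YWYW B=GBGB
After move 3 (U'): U=YYWW F=OOGB R=GBRR B=RRGB L=GBOO
After move 4 (F'): F=OBOG U=YYGR R=WBYR D=BOYW L=GWOW
After move 5 (U'): U=YRYG F=GWOG R=OBYR B=WBGB L=RROW
After move 6 (R): R=YORB U=YWYG F=GOOW D=BGYW B=GBRB
After move 7 (F): F=OGWO U=YWWR R=YOGB D=RYYW L=RBOG
Query 1: U[0] = Y
Query 2: B[0] = G
Query 3: D[3] = W
Query 4: L[1] = B
Query 5: R[1] = O
Query 6: D[2] = Y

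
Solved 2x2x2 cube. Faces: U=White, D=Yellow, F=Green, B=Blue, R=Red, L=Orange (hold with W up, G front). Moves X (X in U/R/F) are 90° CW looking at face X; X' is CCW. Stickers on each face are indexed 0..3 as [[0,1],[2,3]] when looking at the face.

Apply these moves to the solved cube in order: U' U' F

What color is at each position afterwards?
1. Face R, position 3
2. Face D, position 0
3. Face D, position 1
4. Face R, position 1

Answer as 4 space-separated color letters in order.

After move 1 (U'): U=WWWW F=OOGG R=GGRR B=RRBB L=BBOO
After move 2 (U'): U=WWWW F=BBGG R=OORR B=GGBB L=RROO
After move 3 (F): F=GBGB U=WWOR R=WOWR D=ROYY L=RYOY
Query 1: R[3] = R
Query 2: D[0] = R
Query 3: D[1] = O
Query 4: R[1] = O

Answer: R R O O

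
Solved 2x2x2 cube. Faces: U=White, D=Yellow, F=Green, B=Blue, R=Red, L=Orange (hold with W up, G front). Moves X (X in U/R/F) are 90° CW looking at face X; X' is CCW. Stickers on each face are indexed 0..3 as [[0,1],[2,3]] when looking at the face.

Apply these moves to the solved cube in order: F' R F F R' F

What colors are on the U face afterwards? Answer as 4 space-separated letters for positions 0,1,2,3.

Answer: W W Y R

Derivation:
After move 1 (F'): F=GGGG U=WWRR R=YRYR D=OOYY L=OWOW
After move 2 (R): R=YYRR U=WGRG F=GOGY D=OBYB B=RBWB
After move 3 (F): F=GGYO U=WGWW R=RYGR D=RYYB L=OOOB
After move 4 (F): F=YGOG U=WGBO R=WYWR D=GRYB L=OROY
After move 5 (R'): R=YRWW U=WWBR F=YGOO D=GGYG B=BBRB
After move 6 (F): F=OYOG U=WWYR R=BRRW D=WYYG L=OGOG
Query: U face = WWYR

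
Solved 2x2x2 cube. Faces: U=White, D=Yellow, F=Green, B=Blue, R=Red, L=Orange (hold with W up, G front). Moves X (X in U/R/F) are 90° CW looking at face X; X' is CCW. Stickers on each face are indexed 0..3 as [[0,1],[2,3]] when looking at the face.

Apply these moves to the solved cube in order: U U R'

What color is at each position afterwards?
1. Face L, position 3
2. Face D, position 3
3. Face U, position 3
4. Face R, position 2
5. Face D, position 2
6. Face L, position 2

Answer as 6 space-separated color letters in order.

Answer: O G G O Y O

Derivation:
After move 1 (U): U=WWWW F=RRGG R=BBRR B=OOBB L=GGOO
After move 2 (U): U=WWWW F=BBGG R=OORR B=GGBB L=RROO
After move 3 (R'): R=OROR U=WBWG F=BWGW D=YBYG B=YGYB
Query 1: L[3] = O
Query 2: D[3] = G
Query 3: U[3] = G
Query 4: R[2] = O
Query 5: D[2] = Y
Query 6: L[2] = O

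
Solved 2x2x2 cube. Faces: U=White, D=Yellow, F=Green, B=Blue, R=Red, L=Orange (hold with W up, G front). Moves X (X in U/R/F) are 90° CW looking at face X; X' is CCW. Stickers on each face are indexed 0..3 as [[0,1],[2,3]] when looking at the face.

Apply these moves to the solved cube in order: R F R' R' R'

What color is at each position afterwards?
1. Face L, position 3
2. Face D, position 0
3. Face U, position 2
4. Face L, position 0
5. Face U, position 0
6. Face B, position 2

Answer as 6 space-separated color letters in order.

After move 1 (R): R=RRRR U=WGWG F=GYGY D=YBYB B=WBWB
After move 2 (F): F=GGYY U=WGOO R=WRGR D=RRYB L=OYOB
After move 3 (R'): R=RRWG U=WWOW F=GGYO D=RGYY B=BBRB
After move 4 (R'): R=RGRW U=WROB F=GWYW D=RGYO B=YBGB
After move 5 (R'): R=GWRR U=WGOY F=GRYB D=RWYW B=OBGB
Query 1: L[3] = B
Query 2: D[0] = R
Query 3: U[2] = O
Query 4: L[0] = O
Query 5: U[0] = W
Query 6: B[2] = G

Answer: B R O O W G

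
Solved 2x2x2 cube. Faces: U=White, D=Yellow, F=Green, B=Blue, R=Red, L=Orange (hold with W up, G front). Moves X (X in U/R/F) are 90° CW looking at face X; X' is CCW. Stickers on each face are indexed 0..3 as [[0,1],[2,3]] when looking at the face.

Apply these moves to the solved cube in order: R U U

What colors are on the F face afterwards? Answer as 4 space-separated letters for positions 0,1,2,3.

Answer: W B G Y

Derivation:
After move 1 (R): R=RRRR U=WGWG F=GYGY D=YBYB B=WBWB
After move 2 (U): U=WWGG F=RRGY R=WBRR B=OOWB L=GYOO
After move 3 (U): U=GWGW F=WBGY R=OORR B=GYWB L=RROO
Query: F face = WBGY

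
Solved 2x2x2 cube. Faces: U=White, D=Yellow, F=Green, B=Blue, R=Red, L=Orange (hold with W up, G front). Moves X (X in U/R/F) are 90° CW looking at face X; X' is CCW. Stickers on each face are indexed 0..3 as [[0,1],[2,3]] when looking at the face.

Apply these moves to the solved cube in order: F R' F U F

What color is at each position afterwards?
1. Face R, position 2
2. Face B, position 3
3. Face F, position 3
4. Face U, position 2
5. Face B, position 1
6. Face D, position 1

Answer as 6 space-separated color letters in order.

After move 1 (F): F=GGGG U=WWOO R=WRWR D=RRYY L=OYOY
After move 2 (R'): R=RRWW U=WBOB F=GWGO D=RGYG B=YBRB
After move 3 (F): F=GGOW U=WBYY R=ORBW D=WRYG L=OROG
After move 4 (U): U=YWYB F=OROW R=YBBW B=ORRB L=GGOG
After move 5 (F): F=OOWR U=YWGG R=YBBW D=BYYG L=GWOR
Query 1: R[2] = B
Query 2: B[3] = B
Query 3: F[3] = R
Query 4: U[2] = G
Query 5: B[1] = R
Query 6: D[1] = Y

Answer: B B R G R Y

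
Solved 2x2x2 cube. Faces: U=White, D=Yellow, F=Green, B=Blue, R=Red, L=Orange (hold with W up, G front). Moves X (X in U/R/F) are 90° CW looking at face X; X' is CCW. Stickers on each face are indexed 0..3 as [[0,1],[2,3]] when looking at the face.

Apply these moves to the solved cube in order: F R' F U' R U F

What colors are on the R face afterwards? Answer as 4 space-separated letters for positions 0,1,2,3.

After move 1 (F): F=GGGG U=WWOO R=WRWR D=RRYY L=OYOY
After move 2 (R'): R=RRWW U=WBOB F=GWGO D=RGYG B=YBRB
After move 3 (F): F=GGOW U=WBYY R=ORBW D=WRYG L=OROG
After move 4 (U'): U=BYWY F=OROW R=GGBW B=ORRB L=YBOG
After move 5 (R): R=BGWG U=BRWW F=OROG D=WRYO B=YRYB
After move 6 (U): U=WBWR F=BGOG R=YRWG B=YBYB L=OROG
After move 7 (F): F=OBGG U=WBGR R=WRRG D=WYYO L=OWOR
Query: R face = WRRG

Answer: W R R G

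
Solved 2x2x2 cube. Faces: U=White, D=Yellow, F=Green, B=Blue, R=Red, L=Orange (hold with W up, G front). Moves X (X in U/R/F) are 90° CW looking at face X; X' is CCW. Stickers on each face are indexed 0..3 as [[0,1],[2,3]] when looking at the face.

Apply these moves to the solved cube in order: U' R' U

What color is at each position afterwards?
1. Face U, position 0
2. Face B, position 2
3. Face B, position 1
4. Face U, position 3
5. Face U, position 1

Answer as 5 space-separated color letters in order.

Answer: W Y B B W

Derivation:
After move 1 (U'): U=WWWW F=OOGG R=GGRR B=RRBB L=BBOO
After move 2 (R'): R=GRGR U=WBWR F=OWGW D=YOYG B=YRYB
After move 3 (U): U=WWRB F=GRGW R=YRGR B=BBYB L=OWOO
Query 1: U[0] = W
Query 2: B[2] = Y
Query 3: B[1] = B
Query 4: U[3] = B
Query 5: U[1] = W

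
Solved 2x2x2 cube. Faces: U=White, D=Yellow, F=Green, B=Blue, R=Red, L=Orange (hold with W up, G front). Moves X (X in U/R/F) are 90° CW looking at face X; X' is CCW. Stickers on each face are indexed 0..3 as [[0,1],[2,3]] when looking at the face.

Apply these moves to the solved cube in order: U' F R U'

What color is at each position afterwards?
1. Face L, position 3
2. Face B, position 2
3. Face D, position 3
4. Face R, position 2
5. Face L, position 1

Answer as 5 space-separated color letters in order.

After move 1 (U'): U=WWWW F=OOGG R=GGRR B=RRBB L=BBOO
After move 2 (F): F=GOGO U=WWOB R=WGWR D=RGYY L=BYOY
After move 3 (R): R=WWRG U=WOOO F=GGGY D=RBYR B=BRWB
After move 4 (U'): U=OOWO F=BYGY R=GGRG B=WWWB L=BROY
Query 1: L[3] = Y
Query 2: B[2] = W
Query 3: D[3] = R
Query 4: R[2] = R
Query 5: L[1] = R

Answer: Y W R R R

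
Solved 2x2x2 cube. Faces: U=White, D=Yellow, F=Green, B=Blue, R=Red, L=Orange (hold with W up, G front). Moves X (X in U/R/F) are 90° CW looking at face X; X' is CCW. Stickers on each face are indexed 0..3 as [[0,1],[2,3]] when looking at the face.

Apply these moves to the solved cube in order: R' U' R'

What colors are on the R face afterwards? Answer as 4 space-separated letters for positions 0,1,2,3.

Answer: W R G R

Derivation:
After move 1 (R'): R=RRRR U=WBWB F=GWGW D=YGYG B=YBYB
After move 2 (U'): U=BBWW F=OOGW R=GWRR B=RRYB L=YBOO
After move 3 (R'): R=WRGR U=BYWR F=OBGW D=YOYW B=GRGB
Query: R face = WRGR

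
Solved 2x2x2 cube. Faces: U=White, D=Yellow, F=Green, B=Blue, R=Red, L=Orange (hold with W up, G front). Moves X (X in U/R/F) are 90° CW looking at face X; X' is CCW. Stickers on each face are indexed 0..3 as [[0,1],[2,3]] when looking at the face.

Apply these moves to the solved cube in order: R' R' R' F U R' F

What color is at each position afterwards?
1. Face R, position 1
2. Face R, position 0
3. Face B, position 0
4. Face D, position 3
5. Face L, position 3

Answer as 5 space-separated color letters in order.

After move 1 (R'): R=RRRR U=WBWB F=GWGW D=YGYG B=YBYB
After move 2 (R'): R=RRRR U=WYWY F=GBGB D=YWYW B=GBGB
After move 3 (R'): R=RRRR U=WGWG F=GYGY D=YBYB B=WBWB
After move 4 (F): F=GGYY U=WGOO R=WRGR D=RRYB L=OYOB
After move 5 (U): U=OWOG F=WRYY R=WBGR B=OYWB L=GGOB
After move 6 (R'): R=BRWG U=OWOO F=WWYG D=RRYY B=BYRB
After move 7 (F): F=YWGW U=OWBG R=OROG D=WBYY L=GROR
Query 1: R[1] = R
Query 2: R[0] = O
Query 3: B[0] = B
Query 4: D[3] = Y
Query 5: L[3] = R

Answer: R O B Y R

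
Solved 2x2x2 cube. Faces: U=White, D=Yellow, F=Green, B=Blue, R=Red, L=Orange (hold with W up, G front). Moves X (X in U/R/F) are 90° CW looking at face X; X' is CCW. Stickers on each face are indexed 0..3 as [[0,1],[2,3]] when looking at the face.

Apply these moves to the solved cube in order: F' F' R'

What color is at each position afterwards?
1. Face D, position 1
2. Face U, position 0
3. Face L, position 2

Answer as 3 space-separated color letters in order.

After move 1 (F'): F=GGGG U=WWRR R=YRYR D=OOYY L=OWOW
After move 2 (F'): F=GGGG U=WWYY R=OROR D=WWYY L=OROR
After move 3 (R'): R=RROO U=WBYB F=GWGY D=WGYG B=YBWB
Query 1: D[1] = G
Query 2: U[0] = W
Query 3: L[2] = O

Answer: G W O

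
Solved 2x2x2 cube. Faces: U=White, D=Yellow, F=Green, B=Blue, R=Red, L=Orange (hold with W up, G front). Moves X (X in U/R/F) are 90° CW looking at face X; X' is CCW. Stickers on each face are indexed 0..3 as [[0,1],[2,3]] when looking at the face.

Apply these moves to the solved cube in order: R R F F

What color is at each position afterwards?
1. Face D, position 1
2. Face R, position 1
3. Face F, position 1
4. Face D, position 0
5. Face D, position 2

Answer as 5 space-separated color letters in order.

After move 1 (R): R=RRRR U=WGWG F=GYGY D=YBYB B=WBWB
After move 2 (R): R=RRRR U=WYWY F=GBGB D=YWYW B=GBGB
After move 3 (F): F=GGBB U=WYOO R=WRYR D=RRYW L=OYOW
After move 4 (F): F=BGBG U=WYWY R=OROR D=YWYW L=OROR
Query 1: D[1] = W
Query 2: R[1] = R
Query 3: F[1] = G
Query 4: D[0] = Y
Query 5: D[2] = Y

Answer: W R G Y Y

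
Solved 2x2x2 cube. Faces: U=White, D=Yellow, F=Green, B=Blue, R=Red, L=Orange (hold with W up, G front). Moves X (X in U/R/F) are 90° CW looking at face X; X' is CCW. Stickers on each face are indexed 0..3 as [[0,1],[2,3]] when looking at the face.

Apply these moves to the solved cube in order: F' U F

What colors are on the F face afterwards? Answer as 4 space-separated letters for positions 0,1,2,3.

After move 1 (F'): F=GGGG U=WWRR R=YRYR D=OOYY L=OWOW
After move 2 (U): U=RWRW F=YRGG R=BBYR B=OWBB L=GGOW
After move 3 (F): F=GYGR U=RWWG R=RBWR D=YBYY L=GOOO
Query: F face = GYGR

Answer: G Y G R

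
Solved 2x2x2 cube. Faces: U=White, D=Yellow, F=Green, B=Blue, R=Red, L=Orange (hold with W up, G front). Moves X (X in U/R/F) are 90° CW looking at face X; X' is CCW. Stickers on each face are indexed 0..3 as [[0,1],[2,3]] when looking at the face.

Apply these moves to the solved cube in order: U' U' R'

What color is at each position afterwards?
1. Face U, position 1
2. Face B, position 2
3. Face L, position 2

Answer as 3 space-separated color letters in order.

After move 1 (U'): U=WWWW F=OOGG R=GGRR B=RRBB L=BBOO
After move 2 (U'): U=WWWW F=BBGG R=OORR B=GGBB L=RROO
After move 3 (R'): R=OROR U=WBWG F=BWGW D=YBYG B=YGYB
Query 1: U[1] = B
Query 2: B[2] = Y
Query 3: L[2] = O

Answer: B Y O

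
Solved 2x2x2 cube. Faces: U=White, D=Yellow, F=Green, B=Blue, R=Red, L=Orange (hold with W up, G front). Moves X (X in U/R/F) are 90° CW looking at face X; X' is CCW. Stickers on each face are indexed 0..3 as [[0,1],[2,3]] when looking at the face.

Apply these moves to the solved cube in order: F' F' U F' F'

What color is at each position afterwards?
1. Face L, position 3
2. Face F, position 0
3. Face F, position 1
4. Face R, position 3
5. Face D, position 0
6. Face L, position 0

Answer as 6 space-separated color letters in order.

After move 1 (F'): F=GGGG U=WWRR R=YRYR D=OOYY L=OWOW
After move 2 (F'): F=GGGG U=WWYY R=OROR D=WWYY L=OROR
After move 3 (U): U=YWYW F=ORGG R=BBOR B=ORBB L=GGOR
After move 4 (F'): F=RGOG U=YWBO R=WBWR D=GRYY L=GWOY
After move 5 (F'): F=GGRO U=YWWW R=RBGR D=WYYY L=GOOB
Query 1: L[3] = B
Query 2: F[0] = G
Query 3: F[1] = G
Query 4: R[3] = R
Query 5: D[0] = W
Query 6: L[0] = G

Answer: B G G R W G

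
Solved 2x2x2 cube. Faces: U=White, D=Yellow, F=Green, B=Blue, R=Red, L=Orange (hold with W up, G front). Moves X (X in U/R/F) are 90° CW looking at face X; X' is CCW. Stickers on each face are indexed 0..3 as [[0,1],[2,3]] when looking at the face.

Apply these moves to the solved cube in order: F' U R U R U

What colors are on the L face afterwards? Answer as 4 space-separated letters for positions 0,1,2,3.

After move 1 (F'): F=GGGG U=WWRR R=YRYR D=OOYY L=OWOW
After move 2 (U): U=RWRW F=YRGG R=BBYR B=OWBB L=GGOW
After move 3 (R): R=YBRB U=RRRG F=YOGY D=OBYO B=WWWB
After move 4 (U): U=RRGR F=YBGY R=WWRB B=GGWB L=YOOW
After move 5 (R): R=RWBW U=RBGY F=YBGO D=OWYG B=RGRB
After move 6 (U): U=GRYB F=RWGO R=RGBW B=YORB L=YBOW
Query: L face = YBOW

Answer: Y B O W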